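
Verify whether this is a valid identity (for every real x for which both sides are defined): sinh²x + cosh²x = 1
Claim: sinh²x + cosh²x = 1.
Test a specific point where both sides are defined: x = 4.
LHS = sinh²x + cosh²x ≈ 1490.4792
RHS = 1 ≈ 1.0000
Since 1490.4792 ≠ 1.0000, the equation fails at this point, so it cannot hold for every real x for which both sides are defined.
The correct hyperbolic identity is cosh²x - sinh²x = 1 (a difference); the sum sinh²x + cosh²x equals cosh(2x).

Conclusion: No, this is NOT an identity.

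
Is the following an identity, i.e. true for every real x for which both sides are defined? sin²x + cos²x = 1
Yes, this is an identity.

Claim: sin²x + cos²x = 1.
Reasoning: The point (cos x, sin x) lies on the unit circle X² + Y² = 1, so cos²x + sin²x = 1 for every real x.
So the two sides agree for every real x for which both sides are defined.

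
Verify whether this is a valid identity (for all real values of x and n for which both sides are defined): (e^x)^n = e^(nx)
Claim: (e^x)^n = e^(nx).
Reasoning: e^x is a positive real number, and for a positive base B and real exponent n, B^n = e^(n·ln B). With B = e^x, ln B = x, so (e^x)^n = e^(n·x).
So the two sides agree for all real values of x and n for which both sides are defined.

Conclusion: Yes, this is an identity.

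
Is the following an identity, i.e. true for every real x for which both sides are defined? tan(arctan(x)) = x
Claim: tan(arctan(x)) = x.
Reasoning: For every real x, arctan(x) is by definition the angle in (-π/2, π/2) whose tangent equals x. Taking the tangent of that angle returns x.
So the two sides agree for every real x for which both sides are defined.

Conclusion: Yes, this is an identity.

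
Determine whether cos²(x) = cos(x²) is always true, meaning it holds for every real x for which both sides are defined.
No, this is NOT an identity.

Claim: cos²(x) = cos(x²).
Test a specific point where both sides are defined: x = -π/2.
LHS = cos²(x) ≈ 0.0000
RHS = cos(x²) ≈ -0.7812
Since 0.0000 ≠ -0.7812, the equation fails at this point, so it cannot hold for every real x for which both sides are defined.
cos²(x) means (cos x)², squaring the output; cos(x²) squares the input. These are different functions.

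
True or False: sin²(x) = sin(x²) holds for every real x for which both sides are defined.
False.

Claim: sin²(x) = sin(x²).
Test a specific point where both sides are defined: x = π.
LHS = sin²(x) ≈ 0.0000
RHS = sin(x²) ≈ -0.4303
Since 0.0000 ≠ -0.4303, the equation fails at this point, so it cannot hold for every real x for which both sides are defined.
sin²(x) means (sin x)², squaring the output; sin(x²) squares the input. These are different functions.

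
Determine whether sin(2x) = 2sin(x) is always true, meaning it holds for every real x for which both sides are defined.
No, this is NOT an identity.

Claim: sin(2x) = 2sin(x).
Test a specific point where both sides are defined: x = -π/3.
LHS = sin(2x) ≈ -0.8660
RHS = 2sin(x) ≈ -1.7321
Since -0.8660 ≠ -1.7321, the equation fails at this point, so it cannot hold for every real x for which both sides are defined.
The correct double-angle formula is sin(2x) = 2sin(x)cos(x).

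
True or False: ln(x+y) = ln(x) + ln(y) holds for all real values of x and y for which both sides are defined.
Claim: ln(x+y) = ln(x) + ln(y).
Test a specific point where both sides are defined: x = 3/2, y = 2.
LHS = ln(x+y) ≈ 1.2528
RHS = ln(x) + ln(y) ≈ 1.0986
Since 1.2528 ≠ 1.0986, the equation fails at this point, so it cannot hold for all real values of x and y for which both sides are defined.
ln(x) + ln(y) = ln(xy), not ln(x+y).

Conclusion: False.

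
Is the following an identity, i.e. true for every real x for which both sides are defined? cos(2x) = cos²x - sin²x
Claim: cos(2x) = cos²x - sin²x.
Reasoning: Put y = x in the addition formula cos(x+y) = cos(x)cos(y) - sin(x)sin(y): cos(2x) = cos²x - sin²x.
So the two sides agree for every real x for which both sides are defined.

Conclusion: Yes, this is an identity.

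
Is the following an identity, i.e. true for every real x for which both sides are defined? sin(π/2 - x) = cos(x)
Claim: sin(π/2 - x) = cos(x).
Reasoning: Use sin(u - v) = sin(u)cos(v) - cos(u)sin(v) with u = π/2, v = x: sin(π/2)cos(x) - cos(π/2)sin(x) = 1·cos(x) - 0·sin(x) = cos(x).
So the two sides agree for every real x for which both sides are defined.

Conclusion: Yes, this is an identity.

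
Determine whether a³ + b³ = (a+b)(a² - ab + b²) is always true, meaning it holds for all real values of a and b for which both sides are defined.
Claim: a³ + b³ = (a+b)(a² - ab + b²).
Reasoning: Expand the right side: (a+b)(a² - ab + b²) = a³ - a²b + ab² + a²b - ab² + b³ = a³ + b³ (the middle terms cancel in pairs).
So the two sides agree for all real values of a and b for which both sides are defined.

Conclusion: Yes, this is an identity.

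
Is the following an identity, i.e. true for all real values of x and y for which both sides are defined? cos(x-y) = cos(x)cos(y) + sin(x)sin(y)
Yes, this is an identity.

Claim: cos(x-y) = cos(x)cos(y) + sin(x)sin(y).
Reasoning: Replace y by -y in cos(x+y) = cos(x)cos(y) - sin(x)sin(y) and use cos(-y) = cos(y), sin(-y) = -sin(y): cos(x-y) = cos(x)cos(y) + sin(x)sin(y).
So the two sides agree for all real values of x and y for which both sides are defined.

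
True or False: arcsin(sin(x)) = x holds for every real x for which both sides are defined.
Claim: arcsin(sin(x)) = x.
Test a specific point where both sides are defined: x = π.
LHS = arcsin(sin(x)) ≈ 0.0000
RHS = x ≈ 3.1416
Since 0.0000 ≠ 3.1416, the equation fails at this point, so it cannot hold for every real x for which both sides are defined.
arcsin only returns values in [-π/2, π/2], so arcsin(sin(x)) = x holds only for x in that interval, not for all real x.

Conclusion: False.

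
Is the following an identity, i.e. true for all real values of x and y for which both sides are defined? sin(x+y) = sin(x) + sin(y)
Claim: sin(x+y) = sin(x) + sin(y).
Test a specific point where both sides are defined: x = π/4, y = -π/3.
LHS = sin(x+y) ≈ -0.2588
RHS = sin(x) + sin(y) ≈ -0.1589
Since -0.2588 ≠ -0.1589, the equation fails at this point, so it cannot hold for all real values of x and y for which both sides are defined.
The correct expansion is sin(x+y) = sin(x)cos(y) + cos(x)sin(y); sine is not additive.

Conclusion: No, this is NOT an identity.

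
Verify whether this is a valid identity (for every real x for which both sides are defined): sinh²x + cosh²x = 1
Claim: sinh²x + cosh²x = 1.
Test a specific point where both sides are defined: x = 4.
LHS = sinh²x + cosh²x ≈ 1490.4792
RHS = 1 ≈ 1.0000
Since 1490.4792 ≠ 1.0000, the equation fails at this point, so it cannot hold for every real x for which both sides are defined.
The correct hyperbolic identity is cosh²x - sinh²x = 1 (a difference); the sum sinh²x + cosh²x equals cosh(2x).

Conclusion: No, this is NOT an identity.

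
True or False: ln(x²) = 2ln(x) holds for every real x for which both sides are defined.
Claim: ln(x²) = 2ln(x).
Reasoning: The right side requires x > 0. For x > 0, x² = (e^(ln x))² = e^(2ln x), so ln(x²) = 2ln(x). (For x < 0 the right side is undefined, so those values are outside the claim.)
So the two sides agree for every real x for which both sides are defined.

Conclusion: True.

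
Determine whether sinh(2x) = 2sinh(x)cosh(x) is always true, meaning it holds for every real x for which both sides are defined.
Yes, this is an identity.

Claim: sinh(2x) = 2sinh(x)cosh(x).
Reasoning: 2sinh(x)cosh(x) = 2 · (e^x - e^-x)/2 · (e^x + e^-x)/2 = (e^(2x) - e^(-2x))/2 = sinh(2x).
So the two sides agree for every real x for which both sides are defined.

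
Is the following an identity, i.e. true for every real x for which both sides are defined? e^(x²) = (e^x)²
No, this is NOT an identity.

Claim: e^(x²) = (e^x)².
Test a specific point where both sides are defined: x = -1.
LHS = e^(x²) ≈ 2.7183
RHS = (e^x)² ≈ 0.1353
Since 2.7183 ≠ 0.1353, the equation fails at this point, so it cannot hold for every real x for which both sides are defined.
(e^x)² = e^(2x), and 2x ≠ x² in general.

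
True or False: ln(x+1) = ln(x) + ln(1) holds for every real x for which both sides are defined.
False.

Claim: ln(x+1) = ln(x) + ln(1).
Test a specific point where both sides are defined: x = 1.
LHS = ln(x+1) ≈ 0.6931
RHS = ln(x) + ln(1) ≈ 0.0000
Since 0.6931 ≠ 0.0000, the equation fails at this point, so it cannot hold for every real x for which both sides are defined.
ln(1) = 0, so the right side is just ln(x), which differs from ln(x+1).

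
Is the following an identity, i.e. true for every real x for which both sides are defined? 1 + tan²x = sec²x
Yes, this is an identity.

Claim: 1 + tan²x = sec²x.
Reasoning: Start from sin²x + cos²x = 1 and divide every term by cos²x (allowed wherever tan x and sec x are defined): tan²x + 1 = 1/cos²x = sec²x.
So the two sides agree for every real x for which both sides are defined.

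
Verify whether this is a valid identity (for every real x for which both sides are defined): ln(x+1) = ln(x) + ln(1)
Claim: ln(x+1) = ln(x) + ln(1).
Test a specific point where both sides are defined: x = 5.
LHS = ln(x+1) ≈ 1.7918
RHS = ln(x) + ln(1) ≈ 1.6094
Since 1.7918 ≠ 1.6094, the equation fails at this point, so it cannot hold for every real x for which both sides are defined.
ln(1) = 0, so the right side is just ln(x), which differs from ln(x+1).

Conclusion: No, this is NOT an identity.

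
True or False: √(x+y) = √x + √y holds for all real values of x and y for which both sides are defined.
Claim: √(x+y) = √x + √y.
Test a specific point where both sides are defined: x = 1, y = 4.
LHS = √(x+y) ≈ 2.2361
RHS = √x + √y ≈ 3.0000
Since 2.2361 ≠ 3.0000, the equation fails at this point, so it cannot hold for all real values of x and y for which both sides are defined.
Squaring the right side gives x + 2√(xy) + y, not x + y.

Conclusion: False.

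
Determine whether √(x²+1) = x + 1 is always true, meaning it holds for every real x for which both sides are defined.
Claim: √(x²+1) = x + 1.
Test a specific point where both sides are defined: x = 5.
LHS = √(x²+1) ≈ 5.0990
RHS = x + 1 ≈ 6.0000
Since 5.0990 ≠ 6.0000, the equation fails at this point, so it cannot hold for every real x for which both sides are defined.
(x+1)² = x² + 2x + 1 ≠ x² + 1 unless x = 0.

Conclusion: No, this is NOT an identity.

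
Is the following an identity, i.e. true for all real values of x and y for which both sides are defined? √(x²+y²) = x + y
No, this is NOT an identity.

Claim: √(x²+y²) = x + y.
Test a specific point where both sides are defined: x = -2, y = 1/2.
LHS = √(x²+y²) ≈ 2.0616
RHS = x + y ≈ -1.5000
Since 2.0616 ≠ -1.5000, the equation fails at this point, so it cannot hold for all real values of x and y for which both sides are defined.
(x+y)² = x² + 2xy + y², not x² + y², so the square root does not split this way.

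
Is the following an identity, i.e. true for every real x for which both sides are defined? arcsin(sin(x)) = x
No, this is NOT an identity.

Claim: arcsin(sin(x)) = x.
Test a specific point where both sides are defined: x = 2π/3.
LHS = arcsin(sin(x)) ≈ 1.0472
RHS = x ≈ 2.0944
Since 1.0472 ≠ 2.0944, the equation fails at this point, so it cannot hold for every real x for which both sides are defined.
arcsin only returns values in [-π/2, π/2], so arcsin(sin(x)) = x holds only for x in that interval, not for all real x.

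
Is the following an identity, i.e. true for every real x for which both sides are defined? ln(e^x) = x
Claim: ln(e^x) = x.
Reasoning: ln is the inverse of the exponential: ln(e^x) asks for the exponent p with e^p = e^x, and since e^p is one-to-one that exponent is p = x.
So the two sides agree for every real x for which both sides are defined.

Conclusion: Yes, this is an identity.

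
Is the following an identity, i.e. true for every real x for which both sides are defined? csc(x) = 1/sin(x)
Yes, this is an identity.

Claim: csc(x) = 1/sin(x).
Reasoning: csc(x) is by definition the reciprocal of sin(x), wherever sin(x) ≠ 0.
So the two sides agree for every real x for which both sides are defined.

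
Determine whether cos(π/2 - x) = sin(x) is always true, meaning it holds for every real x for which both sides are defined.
Claim: cos(π/2 - x) = sin(x).
Reasoning: Use cos(u - v) = cos(u)cos(v) + sin(u)sin(v) with u = π/2, v = x: cos(π/2)cos(x) + sin(π/2)sin(x) = 0·cos(x) + 1·sin(x) = sin(x).
So the two sides agree for every real x for which both sides are defined.

Conclusion: Yes, this is an identity.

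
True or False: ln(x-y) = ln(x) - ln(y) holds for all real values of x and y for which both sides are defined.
Claim: ln(x-y) = ln(x) - ln(y).
Test a specific point where both sides are defined: x = 5, y = 1.
LHS = ln(x-y) ≈ 1.3863
RHS = ln(x) - ln(y) ≈ 1.6094
Since 1.3863 ≠ 1.6094, the equation fails at this point, so it cannot hold for all real values of x and y for which both sides are defined.
ln(x) - ln(y) = ln(x/y), not ln(x-y).

Conclusion: False.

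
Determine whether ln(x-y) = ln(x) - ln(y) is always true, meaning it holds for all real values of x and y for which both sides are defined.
Claim: ln(x-y) = ln(x) - ln(y).
Test a specific point where both sides are defined: x = 5, y = 4.
LHS = ln(x-y) ≈ 0.0000
RHS = ln(x) - ln(y) ≈ 0.2231
Since 0.0000 ≠ 0.2231, the equation fails at this point, so it cannot hold for all real values of x and y for which both sides are defined.
ln(x) - ln(y) = ln(x/y), not ln(x-y).

Conclusion: No, this is NOT an identity.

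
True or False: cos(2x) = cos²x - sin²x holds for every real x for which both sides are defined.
True.

Claim: cos(2x) = cos²x - sin²x.
Reasoning: Put y = x in the addition formula cos(x+y) = cos(x)cos(y) - sin(x)sin(y): cos(2x) = cos²x - sin²x.
So the two sides agree for every real x for which both sides are defined.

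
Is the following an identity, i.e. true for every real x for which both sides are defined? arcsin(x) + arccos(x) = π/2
Yes, this is an identity.

Claim: arcsin(x) + arccos(x) = π/2.
Reasoning: Both sides are defined for -1 ≤ x ≤ 1. Let θ = arcsin(x), so sin θ = x and θ ∈ [-π/2, π/2]. Then cos(π/2 - θ) = sin θ = x and π/2 - θ ∈ [0, π], which is exactly the range of arccos, so arccos(x) = π/2 - θ. Adding: arcsin(x) + arccos(x) = θ + (π/2 - θ) = π/2.
So the two sides agree for every real x for which both sides are defined.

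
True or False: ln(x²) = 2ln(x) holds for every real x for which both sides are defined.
Claim: ln(x²) = 2ln(x).
Reasoning: The right side requires x > 0. For x > 0, x² = (e^(ln x))² = e^(2ln x), so ln(x²) = 2ln(x). (For x < 0 the right side is undefined, so those values are outside the claim.)
So the two sides agree for every real x for which both sides are defined.

Conclusion: True.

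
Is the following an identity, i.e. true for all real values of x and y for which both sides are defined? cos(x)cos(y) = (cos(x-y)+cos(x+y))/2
Yes, this is an identity.

Claim: cos(x)cos(y) = (cos(x-y)+cos(x+y))/2.
Reasoning: cos(x-y) = cos(x)cos(y) + sin(x)sin(y) and cos(x+y) = cos(x)cos(y) - sin(x)sin(y). Adding, cos(x-y) + cos(x+y) = 2cos(x)cos(y); divide by 2.
So the two sides agree for all real values of x and y for which both sides are defined.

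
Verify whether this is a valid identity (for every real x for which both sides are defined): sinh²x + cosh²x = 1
No, this is NOT an identity.

Claim: sinh²x + cosh²x = 1.
Test a specific point where both sides are defined: x = 1.
LHS = sinh²x + cosh²x ≈ 3.7622
RHS = 1 ≈ 1.0000
Since 3.7622 ≠ 1.0000, the equation fails at this point, so it cannot hold for every real x for which both sides are defined.
The correct hyperbolic identity is cosh²x - sinh²x = 1 (a difference); the sum sinh²x + cosh²x equals cosh(2x).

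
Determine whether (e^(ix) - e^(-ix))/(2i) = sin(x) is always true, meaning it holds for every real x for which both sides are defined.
Yes, this is an identity.

Claim: (e^(ix) - e^(-ix))/(2i) = sin(x).
Reasoning: By Euler's formula e^(ix) = cos(x) + i·sin(x) and e^(-ix) = cos(x) - i·sin(x). Subtracting cancels the cosine terms: e^(ix) - e^(-ix) = 2i·sin(x); divide by 2i.
So the two sides agree for every real x for which both sides are defined.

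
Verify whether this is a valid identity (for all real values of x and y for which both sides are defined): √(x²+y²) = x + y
Claim: √(x²+y²) = x + y.
Test a specific point where both sides are defined: x = -3, y = 1.
LHS = √(x²+y²) ≈ 3.1623
RHS = x + y ≈ -2.0000
Since 3.1623 ≠ -2.0000, the equation fails at this point, so it cannot hold for all real values of x and y for which both sides are defined.
(x+y)² = x² + 2xy + y², not x² + y², so the square root does not split this way.

Conclusion: No, this is NOT an identity.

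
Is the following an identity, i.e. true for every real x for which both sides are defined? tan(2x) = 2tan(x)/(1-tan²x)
Claim: tan(2x) = 2tan(x)/(1-tan²x).
Reasoning: tan(2x) = sin(2x)/cos(2x) = 2sin(x)cos(x) / (cos²x - sin²x). Divide numerator and denominator by cos²x: 2tan(x) / (1 - tan²x).
So the two sides agree for every real x for which both sides are defined.

Conclusion: Yes, this is an identity.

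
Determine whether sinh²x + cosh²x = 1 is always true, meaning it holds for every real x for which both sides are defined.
Claim: sinh²x + cosh²x = 1.
Test a specific point where both sides are defined: x = -2.
LHS = sinh²x + cosh²x ≈ 27.3082
RHS = 1 ≈ 1.0000
Since 27.3082 ≠ 1.0000, the equation fails at this point, so it cannot hold for every real x for which both sides are defined.
The correct hyperbolic identity is cosh²x - sinh²x = 1 (a difference); the sum sinh²x + cosh²x equals cosh(2x).

Conclusion: No, this is NOT an identity.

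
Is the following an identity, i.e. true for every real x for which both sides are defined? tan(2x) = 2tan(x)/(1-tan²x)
Yes, this is an identity.

Claim: tan(2x) = 2tan(x)/(1-tan²x).
Reasoning: tan(2x) = sin(2x)/cos(2x) = 2sin(x)cos(x) / (cos²x - sin²x). Divide numerator and denominator by cos²x: 2tan(x) / (1 - tan²x).
So the two sides agree for every real x for which both sides are defined.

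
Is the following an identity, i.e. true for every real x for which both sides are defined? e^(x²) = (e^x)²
No, this is NOT an identity.

Claim: e^(x²) = (e^x)².
Test a specific point where both sides are defined: x = 3.
LHS = e^(x²) ≈ 8103.0839
RHS = (e^x)² ≈ 403.4288
Since 8103.0839 ≠ 403.4288, the equation fails at this point, so it cannot hold for every real x for which both sides are defined.
(e^x)² = e^(2x), and 2x ≠ x² in general.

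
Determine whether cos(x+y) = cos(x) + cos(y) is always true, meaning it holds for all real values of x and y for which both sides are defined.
Claim: cos(x+y) = cos(x) + cos(y).
Test a specific point where both sides are defined: x = 2π/3, y = 2π/3.
LHS = cos(x+y) ≈ -0.5000
RHS = cos(x) + cos(y) ≈ -1.0000
Since -0.5000 ≠ -1.0000, the equation fails at this point, so it cannot hold for all real values of x and y for which both sides are defined.
The correct expansion is cos(x+y) = cos(x)cos(y) - sin(x)sin(y); cosine is not additive.

Conclusion: No, this is NOT an identity.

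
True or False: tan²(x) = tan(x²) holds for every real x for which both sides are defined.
False.

Claim: tan²(x) = tan(x²).
Test a specific point where both sides are defined: x = 2π/3.
LHS = tan²(x) ≈ 3.0000
RHS = tan(x²) ≈ 2.9590
Since 3.0000 ≠ 2.9590, the equation fails at this point, so it cannot hold for every real x for which both sides are defined.
tan²(x) means (tan x)², squaring the output; tan(x²) squares the input. These are different functions.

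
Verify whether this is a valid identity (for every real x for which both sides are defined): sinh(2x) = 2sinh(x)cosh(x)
Claim: sinh(2x) = 2sinh(x)cosh(x).
Reasoning: 2sinh(x)cosh(x) = 2 · (e^x - e^-x)/2 · (e^x + e^-x)/2 = (e^(2x) - e^(-2x))/2 = sinh(2x).
So the two sides agree for every real x for which both sides are defined.

Conclusion: Yes, this is an identity.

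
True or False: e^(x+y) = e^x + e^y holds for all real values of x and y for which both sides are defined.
Claim: e^(x+y) = e^x + e^y.
Test a specific point where both sides are defined: x = 3, y = 2.
LHS = e^(x+y) ≈ 148.4132
RHS = e^x + e^y ≈ 27.4746
Since 148.4132 ≠ 27.4746, the equation fails at this point, so it cannot hold for all real values of x and y for which both sides are defined.
The correct rule is e^(x+y) = e^x · e^y (a product, not a sum).

Conclusion: False.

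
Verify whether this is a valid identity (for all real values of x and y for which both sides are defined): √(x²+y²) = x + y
Claim: √(x²+y²) = x + y.
Test a specific point where both sides are defined: x = 3/2, y = 5.
LHS = √(x²+y²) ≈ 5.2202
RHS = x + y ≈ 6.5000
Since 5.2202 ≠ 6.5000, the equation fails at this point, so it cannot hold for all real values of x and y for which both sides are defined.
(x+y)² = x² + 2xy + y², not x² + y², so the square root does not split this way.

Conclusion: No, this is NOT an identity.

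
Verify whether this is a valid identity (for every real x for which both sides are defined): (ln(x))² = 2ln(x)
Claim: (ln(x))² = 2ln(x).
Test a specific point where both sides are defined: x = 1/2.
LHS = (ln(x))² ≈ 0.4805
RHS = 2ln(x) ≈ -1.3863
Since 0.4805 ≠ -1.3863, the equation fails at this point, so it cannot hold for every real x for which both sides are defined.
2ln(x) equals ln(x²), which is not the same as (ln x)².

Conclusion: No, this is NOT an identity.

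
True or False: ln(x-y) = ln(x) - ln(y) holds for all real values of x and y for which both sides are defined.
False.

Claim: ln(x-y) = ln(x) - ln(y).
Test a specific point where both sides are defined: x = 3, y = 2.
LHS = ln(x-y) ≈ 0.0000
RHS = ln(x) - ln(y) ≈ 0.4055
Since 0.0000 ≠ 0.4055, the equation fails at this point, so it cannot hold for all real values of x and y for which both sides are defined.
ln(x) - ln(y) = ln(x/y), not ln(x-y).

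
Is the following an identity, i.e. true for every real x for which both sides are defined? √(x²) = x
Claim: √(x²) = x.
Test a specific point where both sides are defined: x = -1.
LHS = √(x²) ≈ 1.0000
RHS = x ≈ -1.0000
Since 1.0000 ≠ -1.0000, the equation fails at this point, so it cannot hold for every real x for which both sides are defined.
√(x²) = |x|, which differs from x whenever x < 0 (both sides are defined for every real x).

Conclusion: No, this is NOT an identity.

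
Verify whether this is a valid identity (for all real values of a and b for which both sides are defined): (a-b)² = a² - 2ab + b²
Claim: (a-b)² = a² - 2ab + b².
Reasoning: Expand: (a-b)² = (a-b)(a-b) = a·a - a·b - b·a + b·b = a² - 2ab + b².
So the two sides agree for all real values of a and b for which both sides are defined.

Conclusion: Yes, this is an identity.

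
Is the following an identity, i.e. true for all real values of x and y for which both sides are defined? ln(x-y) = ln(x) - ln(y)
Claim: ln(x-y) = ln(x) - ln(y).
Test a specific point where both sides are defined: x = 3, y = 2.
LHS = ln(x-y) ≈ 0.0000
RHS = ln(x) - ln(y) ≈ 0.4055
Since 0.0000 ≠ 0.4055, the equation fails at this point, so it cannot hold for all real values of x and y for which both sides are defined.
ln(x) - ln(y) = ln(x/y), not ln(x-y).

Conclusion: No, this is NOT an identity.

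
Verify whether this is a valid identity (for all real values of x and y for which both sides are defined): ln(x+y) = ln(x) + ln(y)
No, this is NOT an identity.

Claim: ln(x+y) = ln(x) + ln(y).
Test a specific point where both sides are defined: x = 3/2, y = 4.
LHS = ln(x+y) ≈ 1.7047
RHS = ln(x) + ln(y) ≈ 1.7918
Since 1.7047 ≠ 1.7918, the equation fails at this point, so it cannot hold for all real values of x and y for which both sides are defined.
ln(x) + ln(y) = ln(xy), not ln(x+y).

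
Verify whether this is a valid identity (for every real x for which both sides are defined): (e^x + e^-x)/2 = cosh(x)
Yes, this is an identity.

Claim: (e^x + e^-x)/2 = cosh(x).
Reasoning: This is exactly the definition of the hyperbolic cosine: cosh(x) := (e^x + e^-x)/2.
So the two sides agree for every real x for which both sides are defined.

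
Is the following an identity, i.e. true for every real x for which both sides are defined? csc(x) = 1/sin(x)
Claim: csc(x) = 1/sin(x).
Reasoning: csc(x) is by definition the reciprocal of sin(x), wherever sin(x) ≠ 0.
So the two sides agree for every real x for which both sides are defined.

Conclusion: Yes, this is an identity.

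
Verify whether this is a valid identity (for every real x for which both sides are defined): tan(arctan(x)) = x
Claim: tan(arctan(x)) = x.
Reasoning: For every real x, arctan(x) is by definition the angle in (-π/2, π/2) whose tangent equals x. Taking the tangent of that angle returns x.
So the two sides agree for every real x for which both sides are defined.

Conclusion: Yes, this is an identity.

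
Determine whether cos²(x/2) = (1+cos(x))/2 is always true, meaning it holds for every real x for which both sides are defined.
Claim: cos²(x/2) = (1+cos(x))/2.
Reasoning: Use cos(2θ) = 2cos²θ - 1 with θ = x/2: cos(x) = 2cos²(x/2) - 1. Solving for cos²(x/2) gives (1 + cos(x))/2.
So the two sides agree for every real x for which both sides are defined.

Conclusion: Yes, this is an identity.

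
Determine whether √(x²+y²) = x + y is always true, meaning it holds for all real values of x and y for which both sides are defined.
No, this is NOT an identity.

Claim: √(x²+y²) = x + y.
Test a specific point where both sides are defined: x = 1/2, y = 3.
LHS = √(x²+y²) ≈ 3.0414
RHS = x + y ≈ 3.5000
Since 3.0414 ≠ 3.5000, the equation fails at this point, so it cannot hold for all real values of x and y for which both sides are defined.
(x+y)² = x² + 2xy + y², not x² + y², so the square root does not split this way.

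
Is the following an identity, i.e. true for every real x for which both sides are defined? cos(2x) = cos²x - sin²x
Yes, this is an identity.

Claim: cos(2x) = cos²x - sin²x.
Reasoning: Put y = x in the addition formula cos(x+y) = cos(x)cos(y) - sin(x)sin(y): cos(2x) = cos²x - sin²x.
So the two sides agree for every real x for which both sides are defined.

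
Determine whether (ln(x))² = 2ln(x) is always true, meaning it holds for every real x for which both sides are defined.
No, this is NOT an identity.

Claim: (ln(x))² = 2ln(x).
Test a specific point where both sides are defined: x = 3/2.
LHS = (ln(x))² ≈ 0.1644
RHS = 2ln(x) ≈ 0.8109
Since 0.1644 ≠ 0.8109, the equation fails at this point, so it cannot hold for every real x for which both sides are defined.
2ln(x) equals ln(x²), which is not the same as (ln x)².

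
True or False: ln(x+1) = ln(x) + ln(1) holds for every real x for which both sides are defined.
Claim: ln(x+1) = ln(x) + ln(1).
Test a specific point where both sides are defined: x = 2.
LHS = ln(x+1) ≈ 1.0986
RHS = ln(x) + ln(1) ≈ 0.6931
Since 1.0986 ≠ 0.6931, the equation fails at this point, so it cannot hold for every real x for which both sides are defined.
ln(1) = 0, so the right side is just ln(x), which differs from ln(x+1).

Conclusion: False.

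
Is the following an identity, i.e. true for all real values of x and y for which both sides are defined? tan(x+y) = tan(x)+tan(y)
No, this is NOT an identity.

Claim: tan(x+y) = tan(x)+tan(y).
Test a specific point where both sides are defined: x = 2π/3, y = -π/3.
LHS = tan(x+y) ≈ 1.7321
RHS = tan(x)+tan(y) ≈ -3.4641
Since 1.7321 ≠ -3.4641, the equation fails at this point, so it cannot hold for all real values of x and y for which both sides are defined.
The correct formula is tan(x+y) = (tan(x) + tan(y))/(1 - tan(x)tan(y)).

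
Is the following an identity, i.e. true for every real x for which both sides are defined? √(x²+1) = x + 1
No, this is NOT an identity.

Claim: √(x²+1) = x + 1.
Test a specific point where both sides are defined: x = 1/2.
LHS = √(x²+1) ≈ 1.1180
RHS = x + 1 ≈ 1.5000
Since 1.1180 ≠ 1.5000, the equation fails at this point, so it cannot hold for every real x for which both sides are defined.
(x+1)² = x² + 2x + 1 ≠ x² + 1 unless x = 0.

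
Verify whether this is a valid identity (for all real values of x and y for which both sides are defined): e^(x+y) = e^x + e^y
No, this is NOT an identity.

Claim: e^(x+y) = e^x + e^y.
Test a specific point where both sides are defined: x = 1, y = -1.
LHS = e^(x+y) ≈ 1.0000
RHS = e^x + e^y ≈ 3.0862
Since 1.0000 ≠ 3.0862, the equation fails at this point, so it cannot hold for all real values of x and y for which both sides are defined.
The correct rule is e^(x+y) = e^x · e^y (a product, not a sum).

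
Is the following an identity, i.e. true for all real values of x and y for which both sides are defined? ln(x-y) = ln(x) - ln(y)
No, this is NOT an identity.

Claim: ln(x-y) = ln(x) - ln(y).
Test a specific point where both sides are defined: x = 5, y = 1/2.
LHS = ln(x-y) ≈ 1.5041
RHS = ln(x) - ln(y) ≈ 2.3026
Since 1.5041 ≠ 2.3026, the equation fails at this point, so it cannot hold for all real values of x and y for which both sides are defined.
ln(x) - ln(y) = ln(x/y), not ln(x-y).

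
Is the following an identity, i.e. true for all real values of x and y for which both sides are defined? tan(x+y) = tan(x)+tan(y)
No, this is NOT an identity.

Claim: tan(x+y) = tan(x)+tan(y).
Test a specific point where both sides are defined: x = π/6, y = 3π/4.
LHS = tan(x+y) ≈ -0.2679
RHS = tan(x)+tan(y) ≈ -0.4226
Since -0.2679 ≠ -0.4226, the equation fails at this point, so it cannot hold for all real values of x and y for which both sides are defined.
The correct formula is tan(x+y) = (tan(x) + tan(y))/(1 - tan(x)tan(y)).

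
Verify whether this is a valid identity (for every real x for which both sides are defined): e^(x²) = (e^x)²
No, this is NOT an identity.

Claim: e^(x²) = (e^x)².
Test a specific point where both sides are defined: x = -2.
LHS = e^(x²) ≈ 54.5982
RHS = (e^x)² ≈ 0.0183
Since 54.5982 ≠ 0.0183, the equation fails at this point, so it cannot hold for every real x for which both sides are defined.
(e^x)² = e^(2x), and 2x ≠ x² in general.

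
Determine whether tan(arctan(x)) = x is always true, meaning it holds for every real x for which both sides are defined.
Claim: tan(arctan(x)) = x.
Reasoning: For every real x, arctan(x) is by definition the angle in (-π/2, π/2) whose tangent equals x. Taking the tangent of that angle returns x.
So the two sides agree for every real x for which both sides are defined.

Conclusion: Yes, this is an identity.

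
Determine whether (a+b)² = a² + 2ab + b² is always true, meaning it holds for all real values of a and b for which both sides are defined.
Claim: (a+b)² = a² + 2ab + b².
Reasoning: Expand: (a+b)² = (a+b)(a+b) = a·a + a·b + b·a + b·b = a² + 2ab + b².
So the two sides agree for all real values of a and b for which both sides are defined.

Conclusion: Yes, this is an identity.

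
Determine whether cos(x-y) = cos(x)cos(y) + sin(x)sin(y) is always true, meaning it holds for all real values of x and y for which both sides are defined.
Claim: cos(x-y) = cos(x)cos(y) + sin(x)sin(y).
Reasoning: Replace y by -y in cos(x+y) = cos(x)cos(y) - sin(x)sin(y) and use cos(-y) = cos(y), sin(-y) = -sin(y): cos(x-y) = cos(x)cos(y) + sin(x)sin(y).
So the two sides agree for all real values of x and y for which both sides are defined.

Conclusion: Yes, this is an identity.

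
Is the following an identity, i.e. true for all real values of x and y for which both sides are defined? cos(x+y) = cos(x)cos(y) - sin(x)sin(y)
Claim: cos(x+y) = cos(x)cos(y) - sin(x)sin(y).
Reasoning: By Euler's formula e^(i(x+y)) = e^(ix)·e^(iy) = (cos x + i·sin x)(cos y + i·sin y). The real part of the left side is cos(x+y); the real part of the product is cos(x)cos(y) - sin(x)sin(y) (since i·i = -1).
So the two sides agree for all real values of x and y for which both sides are defined.

Conclusion: Yes, this is an identity.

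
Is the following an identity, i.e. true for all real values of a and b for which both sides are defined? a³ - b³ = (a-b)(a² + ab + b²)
Claim: a³ - b³ = (a-b)(a² + ab + b²).
Reasoning: Expand the right side: (a-b)(a² + ab + b²) = a³ + a²b + ab² - a²b - ab² - b³ = a³ - b³ (the middle terms cancel in pairs).
So the two sides agree for all real values of a and b for which both sides are defined.

Conclusion: Yes, this is an identity.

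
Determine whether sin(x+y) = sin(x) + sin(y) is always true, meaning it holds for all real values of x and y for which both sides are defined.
Claim: sin(x+y) = sin(x) + sin(y).
Test a specific point where both sides are defined: x = -π/2, y = π/6.
LHS = sin(x+y) ≈ -0.8660
RHS = sin(x) + sin(y) ≈ -0.5000
Since -0.8660 ≠ -0.5000, the equation fails at this point, so it cannot hold for all real values of x and y for which both sides are defined.
The correct expansion is sin(x+y) = sin(x)cos(y) + cos(x)sin(y); sine is not additive.

Conclusion: No, this is NOT an identity.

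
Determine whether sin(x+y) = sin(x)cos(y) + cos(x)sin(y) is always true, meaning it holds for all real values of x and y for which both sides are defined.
Claim: sin(x+y) = sin(x)cos(y) + cos(x)sin(y).
Reasoning: By Euler's formula e^(i(x+y)) = e^(ix)·e^(iy) = (cos x + i·sin x)(cos y + i·sin y). The imaginary part of the left side is sin(x+y); the imaginary part of the product is sin(x)cos(y) + cos(x)sin(y).
So the two sides agree for all real values of x and y for which both sides are defined.

Conclusion: Yes, this is an identity.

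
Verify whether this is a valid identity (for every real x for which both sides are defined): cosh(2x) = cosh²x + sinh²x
Claim: cosh(2x) = cosh²x + sinh²x.
Reasoning: cosh²x = (e^(2x) + 2 + e^(-2x))/4 and sinh²x = (e^(2x) - 2 + e^(-2x))/4. Adding gives (2e^(2x) + 2e^(-2x))/4 = (e^(2x) + e^(-2x))/2 = cosh(2x).
So the two sides agree for every real x for which both sides are defined.

Conclusion: Yes, this is an identity.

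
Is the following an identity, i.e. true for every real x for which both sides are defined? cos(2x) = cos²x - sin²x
Yes, this is an identity.

Claim: cos(2x) = cos²x - sin²x.
Reasoning: Put y = x in the addition formula cos(x+y) = cos(x)cos(y) - sin(x)sin(y): cos(2x) = cos²x - sin²x.
So the two sides agree for every real x for which both sides are defined.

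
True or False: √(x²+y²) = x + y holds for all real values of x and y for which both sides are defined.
False.

Claim: √(x²+y²) = x + y.
Test a specific point where both sides are defined: x = 2, y = 5.
LHS = √(x²+y²) ≈ 5.3852
RHS = x + y ≈ 7.0000
Since 5.3852 ≠ 7.0000, the equation fails at this point, so it cannot hold for all real values of x and y for which both sides are defined.
(x+y)² = x² + 2xy + y², not x² + y², so the square root does not split this way.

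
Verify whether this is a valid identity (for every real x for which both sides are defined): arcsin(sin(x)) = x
No, this is NOT an identity.

Claim: arcsin(sin(x)) = x.
Test a specific point where both sides are defined: x = 2π/3.
LHS = arcsin(sin(x)) ≈ 1.0472
RHS = x ≈ 2.0944
Since 1.0472 ≠ 2.0944, the equation fails at this point, so it cannot hold for every real x for which both sides are defined.
arcsin only returns values in [-π/2, π/2], so arcsin(sin(x)) = x holds only for x in that interval, not for all real x.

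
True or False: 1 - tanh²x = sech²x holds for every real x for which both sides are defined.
Claim: 1 - tanh²x = sech²x.
Reasoning: Divide cosh²x - sinh²x = 1 through by cosh²x (never zero): 1 - tanh²x = 1/cosh²x = sech²x.
So the two sides agree for every real x for which both sides are defined.

Conclusion: True.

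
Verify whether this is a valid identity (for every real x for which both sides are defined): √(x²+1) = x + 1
No, this is NOT an identity.

Claim: √(x²+1) = x + 1.
Test a specific point where both sides are defined: x = 4.
LHS = √(x²+1) ≈ 4.1231
RHS = x + 1 ≈ 5.0000
Since 4.1231 ≠ 5.0000, the equation fails at this point, so it cannot hold for every real x for which both sides are defined.
(x+1)² = x² + 2x + 1 ≠ x² + 1 unless x = 0.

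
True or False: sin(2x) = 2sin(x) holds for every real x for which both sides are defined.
Claim: sin(2x) = 2sin(x).
Test a specific point where both sides are defined: x = 2π/3.
LHS = sin(2x) ≈ -0.8660
RHS = 2sin(x) ≈ 1.7321
Since -0.8660 ≠ 1.7321, the equation fails at this point, so it cannot hold for every real x for which both sides are defined.
The correct double-angle formula is sin(2x) = 2sin(x)cos(x).

Conclusion: False.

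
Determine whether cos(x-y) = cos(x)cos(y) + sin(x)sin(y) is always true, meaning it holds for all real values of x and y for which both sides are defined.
Yes, this is an identity.

Claim: cos(x-y) = cos(x)cos(y) + sin(x)sin(y).
Reasoning: Replace y by -y in cos(x+y) = cos(x)cos(y) - sin(x)sin(y) and use cos(-y) = cos(y), sin(-y) = -sin(y): cos(x-y) = cos(x)cos(y) + sin(x)sin(y).
So the two sides agree for all real values of x and y for which both sides are defined.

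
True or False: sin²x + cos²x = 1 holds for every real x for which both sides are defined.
True.

Claim: sin²x + cos²x = 1.
Reasoning: The point (cos x, sin x) lies on the unit circle X² + Y² = 1, so cos²x + sin²x = 1 for every real x.
So the two sides agree for every real x for which both sides are defined.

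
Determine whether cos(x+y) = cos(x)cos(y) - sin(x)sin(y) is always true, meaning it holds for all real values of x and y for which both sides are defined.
Claim: cos(x+y) = cos(x)cos(y) - sin(x)sin(y).
Reasoning: By Euler's formula e^(i(x+y)) = e^(ix)·e^(iy) = (cos x + i·sin x)(cos y + i·sin y). The real part of the left side is cos(x+y); the real part of the product is cos(x)cos(y) - sin(x)sin(y) (since i·i = -1).
So the two sides agree for all real values of x and y for which both sides are defined.

Conclusion: Yes, this is an identity.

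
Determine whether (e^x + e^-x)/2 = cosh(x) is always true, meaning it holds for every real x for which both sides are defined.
Claim: (e^x + e^-x)/2 = cosh(x).
Reasoning: This is exactly the definition of the hyperbolic cosine: cosh(x) := (e^x + e^-x)/2.
So the two sides agree for every real x for which both sides are defined.

Conclusion: Yes, this is an identity.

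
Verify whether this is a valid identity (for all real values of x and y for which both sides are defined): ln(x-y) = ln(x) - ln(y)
No, this is NOT an identity.

Claim: ln(x-y) = ln(x) - ln(y).
Test a specific point where both sides are defined: x = 5, y = 3.
LHS = ln(x-y) ≈ 0.6931
RHS = ln(x) - ln(y) ≈ 0.5108
Since 0.6931 ≠ 0.5108, the equation fails at this point, so it cannot hold for all real values of x and y for which both sides are defined.
ln(x) - ln(y) = ln(x/y), not ln(x-y).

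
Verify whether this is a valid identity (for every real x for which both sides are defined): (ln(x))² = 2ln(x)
Claim: (ln(x))² = 2ln(x).
Test a specific point where both sides are defined: x = 2.
LHS = (ln(x))² ≈ 0.4805
RHS = 2ln(x) ≈ 1.3863
Since 0.4805 ≠ 1.3863, the equation fails at this point, so it cannot hold for every real x for which both sides are defined.
2ln(x) equals ln(x²), which is not the same as (ln x)².

Conclusion: No, this is NOT an identity.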